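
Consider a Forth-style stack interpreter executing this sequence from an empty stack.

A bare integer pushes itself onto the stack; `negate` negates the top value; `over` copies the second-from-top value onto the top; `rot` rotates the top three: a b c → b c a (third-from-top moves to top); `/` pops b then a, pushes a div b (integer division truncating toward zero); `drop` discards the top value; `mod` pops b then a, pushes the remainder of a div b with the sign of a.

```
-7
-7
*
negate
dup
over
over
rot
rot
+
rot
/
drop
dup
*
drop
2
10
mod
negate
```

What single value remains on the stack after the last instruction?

-7     : -7
-7     : -7 -7
*      : 49
negate : -49
dup    : -49 -49
over   : -49 -49 -49
over   : -49 -49 -49 -49
rot    : -49 -49 -49 -49
rot    : -49 -49 -49 -49
+      : -49 -49 -98
rot    : -49 -98 -49
/      : -49 2
drop   : -49
dup    : -49 -49
*      : 2401
drop   : (empty)
2      : 2
10     : 2 10
mod    : 2
negate : -2

-2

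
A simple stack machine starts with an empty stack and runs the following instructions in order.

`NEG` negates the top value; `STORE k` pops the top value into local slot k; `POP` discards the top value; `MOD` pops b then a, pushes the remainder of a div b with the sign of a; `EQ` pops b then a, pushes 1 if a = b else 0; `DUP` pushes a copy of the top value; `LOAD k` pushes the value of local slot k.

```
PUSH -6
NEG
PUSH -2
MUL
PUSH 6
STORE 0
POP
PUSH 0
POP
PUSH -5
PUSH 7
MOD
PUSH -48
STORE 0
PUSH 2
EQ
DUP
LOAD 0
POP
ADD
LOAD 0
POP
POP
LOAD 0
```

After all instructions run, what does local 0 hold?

-48

PUSH -6  : [-6]
NEG      : [6]
PUSH -2  : [6, -2]
MUL      : [-12]
PUSH 6   : [-12, 6]
STORE 0  : [-12]
POP      : []
PUSH 0   : [0]
POP      : []
PUSH -5  : [-5]
PUSH 7   : [-5, 7]
MOD      : [-5]
PUSH -48 : [-5, -48]
STORE 0  : [-5]
PUSH 2   : [-5, 2]
EQ       : [0]
DUP      : [0, 0]
LOAD 0   : [0, 0, -48]
POP      : [0, 0]
ADD      : [0]
LOAD 0   : [0, -48]
POP      : [0]
POP      : []
LOAD 0   : [-48]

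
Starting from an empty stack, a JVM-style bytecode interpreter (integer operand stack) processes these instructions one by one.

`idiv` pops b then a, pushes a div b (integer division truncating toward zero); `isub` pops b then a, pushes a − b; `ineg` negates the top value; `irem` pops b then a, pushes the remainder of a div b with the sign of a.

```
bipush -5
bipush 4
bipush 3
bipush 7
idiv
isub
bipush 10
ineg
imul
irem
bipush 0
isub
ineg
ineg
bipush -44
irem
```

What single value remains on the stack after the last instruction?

bipush -5  : -5
bipush 4   : -5 4
bipush 3   : -5 4 3
bipush 7   : -5 4 3 7
idiv       : -5 4 0
isub       : -5 4
bipush 10  : -5 4 10
ineg       : -5 4 -10
imul       : -5 -40
irem       : -5
bipush 0   : -5 0
isub       : -5
ineg       : 5
ineg       : -5
bipush -44 : -5 -44
irem       : -5

-5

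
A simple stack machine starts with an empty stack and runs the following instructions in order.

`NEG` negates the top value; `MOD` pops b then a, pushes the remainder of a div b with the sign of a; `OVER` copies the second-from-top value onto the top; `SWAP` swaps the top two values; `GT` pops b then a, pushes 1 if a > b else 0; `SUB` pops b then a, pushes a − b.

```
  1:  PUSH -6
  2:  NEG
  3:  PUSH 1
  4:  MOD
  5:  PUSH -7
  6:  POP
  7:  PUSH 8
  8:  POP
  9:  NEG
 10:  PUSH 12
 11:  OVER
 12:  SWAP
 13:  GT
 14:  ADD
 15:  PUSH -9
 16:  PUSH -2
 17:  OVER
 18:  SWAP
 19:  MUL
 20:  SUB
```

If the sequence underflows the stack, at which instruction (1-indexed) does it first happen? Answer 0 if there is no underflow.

0

PUSH -6 -> [-6]
NEG     -> [6]
PUSH 1  -> [6, 1]
MOD     -> [0]
PUSH -7 -> [0, -7]
POP     -> [0]
PUSH 8  -> [0, 8]
POP     -> [0]
NEG     -> [0]
PUSH 12 -> [0, 12]
OVER    -> [0, 12, 0]
SWAP    -> [0, 0, 12]
GT      -> [0, 0]
ADD     -> [0]
PUSH -9 -> [0, -9]
PUSH -2 -> [0, -9, -2]
OVER    -> [0, -9, -2, -9]
SWAP    -> [0, -9, -9, -2]
MUL     -> [0, -9, 18]
SUB     -> [0, -27]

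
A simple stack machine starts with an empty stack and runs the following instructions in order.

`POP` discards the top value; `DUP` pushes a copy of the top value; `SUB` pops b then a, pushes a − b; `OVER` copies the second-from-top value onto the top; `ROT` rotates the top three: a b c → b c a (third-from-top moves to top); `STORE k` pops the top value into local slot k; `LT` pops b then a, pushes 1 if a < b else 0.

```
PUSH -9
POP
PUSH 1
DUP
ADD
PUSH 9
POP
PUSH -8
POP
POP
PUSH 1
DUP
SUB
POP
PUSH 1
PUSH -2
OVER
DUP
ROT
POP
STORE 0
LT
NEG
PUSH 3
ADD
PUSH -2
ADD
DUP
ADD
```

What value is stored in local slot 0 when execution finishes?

1

PUSH -9 -> -9
POP     -> (empty)
PUSH 1  -> 1
DUP     -> 1 1
ADD     -> 2
PUSH 9  -> 2 9
POP     -> 2
PUSH -8 -> 2 -8
POP     -> 2
POP     -> (empty)
PUSH 1  -> 1
DUP     -> 1 1
SUB     -> 0
POP     -> (empty)
PUSH 1  -> 1
PUSH -2 -> 1 -2
OVER    -> 1 -2 1
DUP     -> 1 -2 1 1
ROT     -> 1 1 1 -2
POP     -> 1 1 1
STORE 0 -> 1 1
LT      -> 0
NEG     -> 0
PUSH 3  -> 0 3
ADD     -> 3
PUSH -2 -> 3 -2
ADD     -> 1
DUP     -> 1 1
ADD     -> 2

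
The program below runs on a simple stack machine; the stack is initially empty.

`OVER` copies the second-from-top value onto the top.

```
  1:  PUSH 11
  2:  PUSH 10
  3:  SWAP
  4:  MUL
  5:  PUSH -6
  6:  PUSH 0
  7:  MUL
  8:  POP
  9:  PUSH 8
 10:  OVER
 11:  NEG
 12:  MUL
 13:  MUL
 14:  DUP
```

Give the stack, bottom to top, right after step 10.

[110, 8, 110]

PUSH 11 → [11]
PUSH 10 → [11, 10]
SWAP    → [10, 11]
MUL     → [110]
PUSH -6 → [110, -6]
PUSH 0  → [110, -6, 0]
MUL     → [110, 0]
POP     → [110]
PUSH 8  → [110, 8]
OVER    → [110, 8, 110]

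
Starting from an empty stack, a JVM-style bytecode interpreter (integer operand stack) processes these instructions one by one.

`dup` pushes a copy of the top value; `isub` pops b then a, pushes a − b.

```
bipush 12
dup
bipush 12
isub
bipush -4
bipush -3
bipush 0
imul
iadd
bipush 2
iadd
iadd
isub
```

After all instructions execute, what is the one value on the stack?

bipush 12 : [12]
dup       : [12, 12]
bipush 12 : [12, 12, 12]
isub      : [12, 0]
bipush -4 : [12, 0, -4]
bipush -3 : [12, 0, -4, -3]
bipush 0  : [12, 0, -4, -3, 0]
imul      : [12, 0, -4, 0]
iadd      : [12, 0, -4]
bipush 2  : [12, 0, -4, 2]
iadd      : [12, 0, -2]
iadd      : [12, -2]
isub      : [14]

14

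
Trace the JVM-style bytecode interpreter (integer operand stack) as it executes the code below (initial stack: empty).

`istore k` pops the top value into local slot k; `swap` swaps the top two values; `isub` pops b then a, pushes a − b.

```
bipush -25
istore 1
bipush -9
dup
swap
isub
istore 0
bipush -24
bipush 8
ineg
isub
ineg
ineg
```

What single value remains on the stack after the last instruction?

-16

bipush -25  -25
istore 1    (empty)
bipush -9   -9
dup         -9 -9
swap        -9 -9
isub        0
istore 0    (empty)
bipush -24  -24
bipush 8    -24 8
ineg        -24 -8
isub        -16
ineg        16
ineg        -16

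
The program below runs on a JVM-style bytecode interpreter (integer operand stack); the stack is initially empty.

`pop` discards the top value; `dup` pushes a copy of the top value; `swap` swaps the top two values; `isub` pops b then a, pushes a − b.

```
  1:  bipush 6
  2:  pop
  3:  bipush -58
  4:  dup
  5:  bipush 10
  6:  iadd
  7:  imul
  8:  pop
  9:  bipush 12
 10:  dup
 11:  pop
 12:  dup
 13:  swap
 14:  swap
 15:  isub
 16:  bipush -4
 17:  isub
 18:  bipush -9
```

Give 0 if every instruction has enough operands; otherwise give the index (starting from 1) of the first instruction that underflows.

bipush 6   -> 6
pop        -> (empty)
bipush -58 -> -58
dup        -> -58 -58
bipush 10  -> -58 -58 10
iadd       -> -58 -48
imul       -> 2784
pop        -> (empty)
bipush 12  -> 12
dup        -> 12 12
pop        -> 12
dup        -> 12 12
swap       -> 12 12
swap       -> 12 12
isub       -> 0
bipush -4  -> 0 -4
isub       -> 4
bipush -9  -> 4 -9

0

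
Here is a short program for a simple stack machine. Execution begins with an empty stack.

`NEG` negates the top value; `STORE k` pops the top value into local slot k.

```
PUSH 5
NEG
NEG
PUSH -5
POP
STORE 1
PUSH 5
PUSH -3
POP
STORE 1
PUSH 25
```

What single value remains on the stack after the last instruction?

PUSH 5  → 5
NEG     → -5
NEG     → 5
PUSH -5 → 5 -5
POP     → 5
STORE 1 → (empty)
PUSH 5  → 5
PUSH -3 → 5 -3
POP     → 5
STORE 1 → (empty)
PUSH 25 → 25

25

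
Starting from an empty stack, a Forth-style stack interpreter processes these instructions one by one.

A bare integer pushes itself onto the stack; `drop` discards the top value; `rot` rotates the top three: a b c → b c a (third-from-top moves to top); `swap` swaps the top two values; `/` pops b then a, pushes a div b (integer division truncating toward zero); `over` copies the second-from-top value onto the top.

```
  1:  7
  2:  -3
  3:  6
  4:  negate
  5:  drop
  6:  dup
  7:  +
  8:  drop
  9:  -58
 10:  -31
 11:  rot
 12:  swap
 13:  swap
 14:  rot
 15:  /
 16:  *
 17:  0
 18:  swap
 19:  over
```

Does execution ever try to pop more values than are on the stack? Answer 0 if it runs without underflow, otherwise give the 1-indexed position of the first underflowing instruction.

0

7      → 7
-3     → 7 -3
6      → 7 -3 6
negate → 7 -3 -6
drop   → 7 -3
dup    → 7 -3 -3
+      → 7 -6
drop   → 7
-58    → 7 -58
-31    → 7 -58 -31
rot    → -58 -31 7
swap   → -58 7 -31
swap   → -58 -31 7
rot    → -31 7 -58
/      → -31 0
*      → 0
0      → 0 0
swap   → 0 0
over   → 0 0 0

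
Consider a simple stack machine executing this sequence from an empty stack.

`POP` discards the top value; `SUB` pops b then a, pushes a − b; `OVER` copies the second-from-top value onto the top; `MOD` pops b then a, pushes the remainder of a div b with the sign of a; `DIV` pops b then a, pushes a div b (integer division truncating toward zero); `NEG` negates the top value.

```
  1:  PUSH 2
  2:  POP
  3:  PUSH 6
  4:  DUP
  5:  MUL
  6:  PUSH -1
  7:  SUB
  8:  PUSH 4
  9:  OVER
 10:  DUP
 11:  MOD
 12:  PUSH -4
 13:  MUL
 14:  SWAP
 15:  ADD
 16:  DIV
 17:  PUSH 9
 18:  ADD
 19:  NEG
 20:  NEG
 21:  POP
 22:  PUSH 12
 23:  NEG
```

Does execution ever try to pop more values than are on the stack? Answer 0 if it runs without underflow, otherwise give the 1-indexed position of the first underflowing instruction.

0

PUSH 2  : [2]
POP     : []
PUSH 6  : [6]
DUP     : [6, 6]
MUL     : [36]
PUSH -1 : [36, -1]
SUB     : [37]
PUSH 4  : [37, 4]
OVER    : [37, 4, 37]
DUP     : [37, 4, 37, 37]
MOD     : [37, 4, 0]
PUSH -4 : [37, 4, 0, -4]
MUL     : [37, 4, 0]
SWAP    : [37, 0, 4]
ADD     : [37, 4]
DIV     : [9]
PUSH 9  : [9, 9]
ADD     : [18]
NEG     : [-18]
NEG     : [18]
POP     : []
PUSH 12 : [12]
NEG     : [-12]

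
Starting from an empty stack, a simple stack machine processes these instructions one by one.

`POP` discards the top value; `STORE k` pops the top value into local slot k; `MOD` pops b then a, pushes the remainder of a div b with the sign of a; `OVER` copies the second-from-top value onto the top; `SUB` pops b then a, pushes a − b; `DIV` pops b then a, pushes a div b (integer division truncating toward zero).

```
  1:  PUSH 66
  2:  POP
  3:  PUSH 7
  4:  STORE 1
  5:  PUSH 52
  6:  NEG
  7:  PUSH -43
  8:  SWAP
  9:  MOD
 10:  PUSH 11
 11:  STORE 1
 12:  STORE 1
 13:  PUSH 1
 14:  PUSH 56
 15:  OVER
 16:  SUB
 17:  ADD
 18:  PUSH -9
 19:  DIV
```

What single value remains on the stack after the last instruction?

-6

PUSH 66  → [66]
POP      → []
PUSH 7   → [7]
STORE 1  → []
PUSH 52  → [52]
NEG      → [-52]
PUSH -43 → [-52, -43]
SWAP     → [-43, -52]
MOD      → [-43]
PUSH 11  → [-43, 11]
STORE 1  → [-43]
STORE 1  → []
PUSH 1   → [1]
PUSH 56  → [1, 56]
OVER     → [1, 56, 1]
SUB      → [1, 55]
ADD      → [56]
PUSH -9  → [56, -9]
DIV      → [-6]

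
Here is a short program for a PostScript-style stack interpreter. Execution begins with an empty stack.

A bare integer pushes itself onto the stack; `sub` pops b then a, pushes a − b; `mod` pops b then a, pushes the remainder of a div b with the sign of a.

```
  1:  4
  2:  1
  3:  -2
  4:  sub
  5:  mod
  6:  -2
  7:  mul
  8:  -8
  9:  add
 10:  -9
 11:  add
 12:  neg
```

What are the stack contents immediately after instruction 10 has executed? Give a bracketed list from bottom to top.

4   -> 4
1   -> 4 1
-2  -> 4 1 -2
sub -> 4 3
mod -> 1
-2  -> 1 -2
mul -> -2
-8  -> -2 -8
add -> -10
-9  -> -10 -9

[-10, -9]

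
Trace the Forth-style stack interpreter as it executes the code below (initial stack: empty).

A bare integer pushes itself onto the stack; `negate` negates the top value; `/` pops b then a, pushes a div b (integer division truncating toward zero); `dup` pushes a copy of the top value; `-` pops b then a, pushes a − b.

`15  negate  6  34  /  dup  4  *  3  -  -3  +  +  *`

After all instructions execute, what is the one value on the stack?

90

15     : [15]
negate : [-15]
6      : [-15, 6]
34     : [-15, 6, 34]
/      : [-15, 0]
dup    : [-15, 0, 0]
4      : [-15, 0, 0, 4]
*      : [-15, 0, 0]
3      : [-15, 0, 0, 3]
-      : [-15, 0, -3]
-3     : [-15, 0, -3, -3]
+      : [-15, 0, -6]
+      : [-15, -6]
*      : [90]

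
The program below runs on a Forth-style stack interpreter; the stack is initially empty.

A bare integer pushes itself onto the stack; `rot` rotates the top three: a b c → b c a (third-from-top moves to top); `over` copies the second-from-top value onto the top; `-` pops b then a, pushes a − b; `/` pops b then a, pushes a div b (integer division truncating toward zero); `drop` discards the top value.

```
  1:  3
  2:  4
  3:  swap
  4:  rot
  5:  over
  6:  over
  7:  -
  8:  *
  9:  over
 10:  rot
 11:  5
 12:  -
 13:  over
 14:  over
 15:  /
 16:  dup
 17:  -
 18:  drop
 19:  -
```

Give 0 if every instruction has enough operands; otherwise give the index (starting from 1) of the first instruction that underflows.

3     [3]
4     [3, 4]
swap  [4, 3]
rot  — needs 3 operands, stack has 2 → underflow

4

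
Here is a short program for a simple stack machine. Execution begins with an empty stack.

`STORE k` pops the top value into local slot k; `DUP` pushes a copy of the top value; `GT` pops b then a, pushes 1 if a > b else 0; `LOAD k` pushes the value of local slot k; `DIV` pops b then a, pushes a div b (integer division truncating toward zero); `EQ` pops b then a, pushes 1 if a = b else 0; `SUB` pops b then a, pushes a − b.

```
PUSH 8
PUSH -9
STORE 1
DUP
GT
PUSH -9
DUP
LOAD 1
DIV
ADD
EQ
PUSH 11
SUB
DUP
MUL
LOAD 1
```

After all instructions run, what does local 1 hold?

-9

PUSH 8   8
PUSH -9  8 -9
STORE 1  8
DUP      8 8
GT       0
PUSH -9  0 -9
DUP      0 -9 -9
LOAD 1   0 -9 -9 -9
DIV      0 -9 1
ADD      0 -8
EQ       0
PUSH 11  0 11
SUB      -11
DUP      -11 -11
MUL      121
LOAD 1   121 -9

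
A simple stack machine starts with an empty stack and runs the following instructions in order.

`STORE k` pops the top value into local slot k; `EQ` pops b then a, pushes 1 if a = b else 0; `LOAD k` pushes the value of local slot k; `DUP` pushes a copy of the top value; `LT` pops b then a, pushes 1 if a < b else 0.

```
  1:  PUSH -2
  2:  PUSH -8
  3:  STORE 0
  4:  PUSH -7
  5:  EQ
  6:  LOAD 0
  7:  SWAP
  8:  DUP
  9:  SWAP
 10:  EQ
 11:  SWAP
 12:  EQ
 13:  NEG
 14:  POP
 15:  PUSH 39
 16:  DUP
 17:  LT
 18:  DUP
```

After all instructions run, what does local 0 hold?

PUSH -2 : [-2]
PUSH -8 : [-2, -8]
STORE 0 : [-2]
PUSH -7 : [-2, -7]
EQ      : [0]
LOAD 0  : [0, -8]
SWAP    : [-8, 0]
DUP     : [-8, 0, 0]
SWAP    : [-8, 0, 0]
EQ      : [-8, 1]
SWAP    : [1, -8]
EQ      : [0]
NEG     : [0]
POP     : []
PUSH 39 : [39]
DUP     : [39, 39]
LT      : [0]
DUP     : [0, 0]

-8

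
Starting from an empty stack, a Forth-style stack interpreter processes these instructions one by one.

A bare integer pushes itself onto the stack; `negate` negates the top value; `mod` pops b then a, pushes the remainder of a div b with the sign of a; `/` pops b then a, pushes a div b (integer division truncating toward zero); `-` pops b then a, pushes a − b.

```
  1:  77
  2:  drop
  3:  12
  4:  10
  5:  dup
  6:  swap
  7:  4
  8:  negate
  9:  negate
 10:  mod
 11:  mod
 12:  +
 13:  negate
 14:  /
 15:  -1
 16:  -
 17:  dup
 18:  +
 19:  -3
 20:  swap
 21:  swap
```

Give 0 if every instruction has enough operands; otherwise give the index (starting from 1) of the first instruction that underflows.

77     -> 77
drop   -> (empty)
12     -> 12
10     -> 12 10
dup    -> 12 10 10
swap   -> 12 10 10
4      -> 12 10 10 4
negate -> 12 10 10 -4
negate -> 12 10 10 4
mod    -> 12 10 2
mod    -> 12 0
+      -> 12
negate -> -12
/  — needs 2 operands, stack has 1 → underflow

14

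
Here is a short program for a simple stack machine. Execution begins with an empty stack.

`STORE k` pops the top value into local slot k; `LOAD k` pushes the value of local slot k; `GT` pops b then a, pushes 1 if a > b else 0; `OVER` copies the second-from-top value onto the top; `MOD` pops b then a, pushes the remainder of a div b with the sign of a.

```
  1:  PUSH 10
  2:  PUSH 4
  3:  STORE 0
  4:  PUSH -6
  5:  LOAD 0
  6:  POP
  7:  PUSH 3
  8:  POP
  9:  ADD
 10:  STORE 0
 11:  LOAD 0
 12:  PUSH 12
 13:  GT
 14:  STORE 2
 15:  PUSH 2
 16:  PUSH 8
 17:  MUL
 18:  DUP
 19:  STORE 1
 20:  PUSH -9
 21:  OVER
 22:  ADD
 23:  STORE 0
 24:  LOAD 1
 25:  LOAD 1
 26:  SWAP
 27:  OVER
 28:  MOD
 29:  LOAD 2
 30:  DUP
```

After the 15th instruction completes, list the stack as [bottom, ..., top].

[2]

PUSH 10 → 10
PUSH 4  → 10 4
STORE 0 → 10
PUSH -6 → 10 -6
LOAD 0  → 10 -6 4
POP     → 10 -6
PUSH 3  → 10 -6 3
POP     → 10 -6
ADD     → 4
STORE 0 → (empty)
LOAD 0  → 4
PUSH 12 → 4 12
GT      → 0
STORE 2 → (empty)
PUSH 2  → 2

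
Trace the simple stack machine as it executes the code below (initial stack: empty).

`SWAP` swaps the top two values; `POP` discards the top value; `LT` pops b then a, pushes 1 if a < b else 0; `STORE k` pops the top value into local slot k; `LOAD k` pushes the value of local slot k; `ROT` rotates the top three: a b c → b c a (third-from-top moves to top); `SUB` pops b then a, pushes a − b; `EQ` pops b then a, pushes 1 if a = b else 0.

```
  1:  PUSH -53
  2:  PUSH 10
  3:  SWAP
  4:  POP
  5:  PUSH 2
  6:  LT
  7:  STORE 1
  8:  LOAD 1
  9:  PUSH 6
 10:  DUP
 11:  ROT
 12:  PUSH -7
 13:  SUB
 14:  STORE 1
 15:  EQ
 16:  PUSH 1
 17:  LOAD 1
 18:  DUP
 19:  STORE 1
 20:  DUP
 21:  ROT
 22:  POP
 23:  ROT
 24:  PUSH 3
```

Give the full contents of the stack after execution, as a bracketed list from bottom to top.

[7, 7, 1, 3]

PUSH -53 → -53
PUSH 10  → -53 10
SWAP     → 10 -53
POP      → 10
PUSH 2   → 10 2
LT       → 0
STORE 1  → (empty)
LOAD 1   → 0
PUSH 6   → 0 6
DUP      → 0 6 6
ROT      → 6 6 0
PUSH -7  → 6 6 0 -7
SUB      → 6 6 7
STORE 1  → 6 6
EQ       → 1
PUSH 1   → 1 1
LOAD 1   → 1 1 7
DUP      → 1 1 7 7
STORE 1  → 1 1 7
DUP      → 1 1 7 7
ROT      → 1 7 7 1
POP      → 1 7 7
ROT      → 7 7 1
PUSH 3   → 7 7 1 3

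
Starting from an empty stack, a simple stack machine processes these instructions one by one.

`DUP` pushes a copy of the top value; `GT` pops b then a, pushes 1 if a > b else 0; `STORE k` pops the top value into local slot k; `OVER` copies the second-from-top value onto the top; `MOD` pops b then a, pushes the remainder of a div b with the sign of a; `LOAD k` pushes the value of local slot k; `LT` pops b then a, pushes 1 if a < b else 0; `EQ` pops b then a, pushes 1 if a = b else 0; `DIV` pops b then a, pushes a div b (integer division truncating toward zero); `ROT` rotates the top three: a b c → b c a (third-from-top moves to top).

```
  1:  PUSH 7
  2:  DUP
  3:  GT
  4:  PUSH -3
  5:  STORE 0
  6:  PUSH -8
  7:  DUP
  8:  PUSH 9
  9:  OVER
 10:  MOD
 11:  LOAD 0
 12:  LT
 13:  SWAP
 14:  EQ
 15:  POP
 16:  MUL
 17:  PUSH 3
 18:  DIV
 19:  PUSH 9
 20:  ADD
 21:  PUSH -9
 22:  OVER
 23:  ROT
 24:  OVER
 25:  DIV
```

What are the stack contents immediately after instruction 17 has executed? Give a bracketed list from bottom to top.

[0, 3]

PUSH 7   [7]
DUP      [7, 7]
GT       [0]
PUSH -3  [0, -3]
STORE 0  [0]
PUSH -8  [0, -8]
DUP      [0, -8, -8]
PUSH 9   [0, -8, -8, 9]
OVER     [0, -8, -8, 9, -8]
MOD      [0, -8, -8, 1]
LOAD 0   [0, -8, -8, 1, -3]
LT       [0, -8, -8, 0]
SWAP     [0, -8, 0, -8]
EQ       [0, -8, 0]
POP      [0, -8]
MUL      [0]
PUSH 3   [0, 3]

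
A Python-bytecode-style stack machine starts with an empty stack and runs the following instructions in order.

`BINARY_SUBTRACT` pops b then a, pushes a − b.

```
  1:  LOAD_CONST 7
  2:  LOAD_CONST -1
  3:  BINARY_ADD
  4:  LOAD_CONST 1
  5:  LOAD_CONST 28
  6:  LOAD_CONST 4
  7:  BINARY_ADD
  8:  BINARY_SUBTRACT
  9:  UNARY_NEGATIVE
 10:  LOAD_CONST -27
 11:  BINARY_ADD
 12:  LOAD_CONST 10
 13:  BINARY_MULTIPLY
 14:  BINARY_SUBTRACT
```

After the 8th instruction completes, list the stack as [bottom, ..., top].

[6, -31]

LOAD_CONST 7    → [7]
LOAD_CONST -1   → [7, -1]
BINARY_ADD      → [6]
LOAD_CONST 1    → [6, 1]
LOAD_CONST 28   → [6, 1, 28]
LOAD_CONST 4    → [6, 1, 28, 4]
BINARY_ADD      → [6, 1, 32]
BINARY_SUBTRACT → [6, -31]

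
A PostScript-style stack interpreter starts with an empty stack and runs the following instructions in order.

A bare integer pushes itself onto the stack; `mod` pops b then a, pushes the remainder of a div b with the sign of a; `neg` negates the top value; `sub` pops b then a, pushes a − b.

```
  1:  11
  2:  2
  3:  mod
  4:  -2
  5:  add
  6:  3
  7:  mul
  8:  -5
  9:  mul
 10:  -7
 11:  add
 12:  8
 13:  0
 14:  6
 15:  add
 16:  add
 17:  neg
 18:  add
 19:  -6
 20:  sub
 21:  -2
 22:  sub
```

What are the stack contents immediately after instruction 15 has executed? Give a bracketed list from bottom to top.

[8, 8, 6]

11   11
2    11 2
mod  1
-2   1 -2
add  -1
3    -1 3
mul  -3
-5   -3 -5
mul  15
-7   15 -7
add  8
8    8 8
0    8 8 0
6    8 8 0 6
add  8 8 6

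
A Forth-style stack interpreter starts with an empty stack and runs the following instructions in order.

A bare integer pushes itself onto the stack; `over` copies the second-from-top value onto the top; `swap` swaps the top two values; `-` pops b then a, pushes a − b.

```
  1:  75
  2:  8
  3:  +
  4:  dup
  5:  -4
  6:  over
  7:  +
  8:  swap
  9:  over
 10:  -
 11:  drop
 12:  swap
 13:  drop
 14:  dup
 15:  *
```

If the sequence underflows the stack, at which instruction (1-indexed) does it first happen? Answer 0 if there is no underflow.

75    75
8     75 8
+     83
dup   83 83
-4    83 83 -4
over  83 83 -4 83
+     83 83 79
swap  83 79 83
over  83 79 83 79
-     83 79 4
drop  83 79
swap  79 83
drop  79
dup   79 79
*     6241

0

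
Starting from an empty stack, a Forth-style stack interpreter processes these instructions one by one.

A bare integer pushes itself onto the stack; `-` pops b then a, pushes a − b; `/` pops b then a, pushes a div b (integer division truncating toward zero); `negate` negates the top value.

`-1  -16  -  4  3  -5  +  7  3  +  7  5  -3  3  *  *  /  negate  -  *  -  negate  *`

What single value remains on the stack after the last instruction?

-360

-1     : -1
-16    : -1 -16
-      : 15
4      : 15 4
3      : 15 4 3
-5     : 15 4 3 -5
+      : 15 4 -2
7      : 15 4 -2 7
3      : 15 4 -2 7 3
+      : 15 4 -2 10
7      : 15 4 -2 10 7
5      : 15 4 -2 10 7 5
-3     : 15 4 -2 10 7 5 -3
3      : 15 4 -2 10 7 5 -3 3
*      : 15 4 -2 10 7 5 -9
*      : 15 4 -2 10 7 -45
/      : 15 4 -2 10 0
negate : 15 4 -2 10 0
-      : 15 4 -2 10
*      : 15 4 -20
-      : 15 24
negate : 15 -24
*      : -360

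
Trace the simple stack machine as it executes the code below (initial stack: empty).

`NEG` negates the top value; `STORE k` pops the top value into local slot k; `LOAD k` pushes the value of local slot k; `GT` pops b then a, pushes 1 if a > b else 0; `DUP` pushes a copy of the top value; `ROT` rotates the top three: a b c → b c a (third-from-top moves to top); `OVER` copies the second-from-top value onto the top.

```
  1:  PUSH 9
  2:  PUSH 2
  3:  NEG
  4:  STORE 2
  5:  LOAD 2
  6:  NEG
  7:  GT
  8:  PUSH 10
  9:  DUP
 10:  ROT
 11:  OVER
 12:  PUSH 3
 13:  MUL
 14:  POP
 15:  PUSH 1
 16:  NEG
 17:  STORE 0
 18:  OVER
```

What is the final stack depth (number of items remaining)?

4

PUSH 9  : 9
PUSH 2  : 9 2
NEG     : 9 -2
STORE 2 : 9
LOAD 2  : 9 -2
NEG     : 9 2
GT      : 1
PUSH 10 : 1 10
DUP     : 1 10 10
ROT     : 10 10 1
OVER    : 10 10 1 10
PUSH 3  : 10 10 1 10 3
MUL     : 10 10 1 30
POP     : 10 10 1
PUSH 1  : 10 10 1 1
NEG     : 10 10 1 -1
STORE 0 : 10 10 1
OVER    : 10 10 1 10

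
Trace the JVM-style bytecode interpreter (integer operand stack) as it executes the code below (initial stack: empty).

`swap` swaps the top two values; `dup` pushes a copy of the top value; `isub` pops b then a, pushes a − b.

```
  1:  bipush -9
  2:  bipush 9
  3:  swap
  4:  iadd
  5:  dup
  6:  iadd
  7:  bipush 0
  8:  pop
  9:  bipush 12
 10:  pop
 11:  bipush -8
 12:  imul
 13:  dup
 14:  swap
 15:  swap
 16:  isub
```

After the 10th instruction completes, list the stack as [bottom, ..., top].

bipush -9 -> -9
bipush 9  -> -9 9
swap      -> 9 -9
iadd      -> 0
dup       -> 0 0
iadd      -> 0
bipush 0  -> 0 0
pop       -> 0
bipush 12 -> 0 12
pop       -> 0

[0]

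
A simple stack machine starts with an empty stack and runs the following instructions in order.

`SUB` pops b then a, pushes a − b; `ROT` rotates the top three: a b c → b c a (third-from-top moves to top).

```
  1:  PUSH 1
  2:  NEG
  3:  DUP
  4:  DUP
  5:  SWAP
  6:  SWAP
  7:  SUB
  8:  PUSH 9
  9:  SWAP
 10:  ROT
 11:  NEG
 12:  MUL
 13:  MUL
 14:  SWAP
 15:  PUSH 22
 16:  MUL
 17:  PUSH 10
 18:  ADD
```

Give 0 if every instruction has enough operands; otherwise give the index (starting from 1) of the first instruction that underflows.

14

PUSH 1 -> [1]
NEG    -> [-1]
DUP    -> [-1, -1]
DUP    -> [-1, -1, -1]
SWAP   -> [-1, -1, -1]
SWAP   -> [-1, -1, -1]
SUB    -> [-1, 0]
PUSH 9 -> [-1, 0, 9]
SWAP   -> [-1, 9, 0]
ROT    -> [9, 0, -1]
NEG    -> [9, 0, 1]
MUL    -> [9, 0]
MUL    -> [0]
SWAP  — needs 2 operands, stack has 1 → underflow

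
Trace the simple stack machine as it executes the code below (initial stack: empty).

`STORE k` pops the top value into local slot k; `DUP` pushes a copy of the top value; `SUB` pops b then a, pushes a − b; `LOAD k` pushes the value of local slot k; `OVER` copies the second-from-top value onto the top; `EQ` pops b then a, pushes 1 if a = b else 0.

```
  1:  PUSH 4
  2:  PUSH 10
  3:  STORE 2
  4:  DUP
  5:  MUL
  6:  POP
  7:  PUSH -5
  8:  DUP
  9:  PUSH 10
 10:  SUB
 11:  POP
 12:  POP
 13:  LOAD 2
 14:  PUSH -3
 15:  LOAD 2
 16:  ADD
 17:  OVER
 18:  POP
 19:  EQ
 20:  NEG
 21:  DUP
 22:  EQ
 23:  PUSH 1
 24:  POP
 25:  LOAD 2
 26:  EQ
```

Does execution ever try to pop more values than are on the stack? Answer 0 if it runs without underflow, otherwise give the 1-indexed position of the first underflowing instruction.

PUSH 4  -> [4]
PUSH 10 -> [4, 10]
STORE 2 -> [4]
DUP     -> [4, 4]
MUL     -> [16]
POP     -> []
PUSH -5 -> [-5]
DUP     -> [-5, -5]
PUSH 10 -> [-5, -5, 10]
SUB     -> [-5, -15]
POP     -> [-5]
POP     -> []
LOAD 2  -> [10]
PUSH -3 -> [10, -3]
LOAD 2  -> [10, -3, 10]
ADD     -> [10, 7]
OVER    -> [10, 7, 10]
POP     -> [10, 7]
EQ      -> [0]
NEG     -> [0]
DUP     -> [0, 0]
EQ      -> [1]
PUSH 1  -> [1, 1]
POP     -> [1]
LOAD 2  -> [1, 10]
EQ      -> [0]

0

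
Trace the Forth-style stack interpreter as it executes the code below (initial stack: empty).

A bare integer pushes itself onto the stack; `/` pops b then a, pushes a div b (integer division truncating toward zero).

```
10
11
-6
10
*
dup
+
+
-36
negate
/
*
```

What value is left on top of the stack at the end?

-30

10     -> 10
11     -> 10 11
-6     -> 10 11 -6
10     -> 10 11 -6 10
*      -> 10 11 -60
dup    -> 10 11 -60 -60
+      -> 10 11 -120
+      -> 10 -109
-36    -> 10 -109 -36
negate -> 10 -109 36
/      -> 10 -3
*      -> -30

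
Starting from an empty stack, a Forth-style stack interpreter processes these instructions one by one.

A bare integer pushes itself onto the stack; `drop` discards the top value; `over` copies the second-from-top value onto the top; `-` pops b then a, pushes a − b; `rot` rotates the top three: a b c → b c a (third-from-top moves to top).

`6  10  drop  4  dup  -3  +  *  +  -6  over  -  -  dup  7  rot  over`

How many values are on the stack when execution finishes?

6    -> 6
10   -> 6 10
drop -> 6
4    -> 6 4
dup  -> 6 4 4
-3   -> 6 4 4 -3
+    -> 6 4 1
*    -> 6 4
+    -> 10
-6   -> 10 -6
over -> 10 -6 10
-    -> 10 -16
-    -> 26
dup  -> 26 26
7    -> 26 26 7
rot  -> 26 7 26
over -> 26 7 26 7

4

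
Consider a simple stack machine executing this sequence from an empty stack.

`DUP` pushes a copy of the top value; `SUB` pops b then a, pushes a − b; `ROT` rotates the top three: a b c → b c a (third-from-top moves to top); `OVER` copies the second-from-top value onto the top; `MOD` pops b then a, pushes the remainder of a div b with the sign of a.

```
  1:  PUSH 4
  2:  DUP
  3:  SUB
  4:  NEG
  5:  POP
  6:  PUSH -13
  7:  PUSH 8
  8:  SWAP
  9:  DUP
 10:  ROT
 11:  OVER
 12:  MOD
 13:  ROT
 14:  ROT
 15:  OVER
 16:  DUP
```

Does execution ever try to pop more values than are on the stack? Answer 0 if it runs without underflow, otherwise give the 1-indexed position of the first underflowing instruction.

PUSH 4    [4]
DUP       [4, 4]
SUB       [0]
NEG       [0]
POP       []
PUSH -13  [-13]
PUSH 8    [-13, 8]
SWAP      [8, -13]
DUP       [8, -13, -13]
ROT       [-13, -13, 8]
OVER      [-13, -13, 8, -13]
MOD       [-13, -13, 8]
ROT       [-13, 8, -13]
ROT       [8, -13, -13]
OVER      [8, -13, -13, -13]
DUP       [8, -13, -13, -13, -13]

0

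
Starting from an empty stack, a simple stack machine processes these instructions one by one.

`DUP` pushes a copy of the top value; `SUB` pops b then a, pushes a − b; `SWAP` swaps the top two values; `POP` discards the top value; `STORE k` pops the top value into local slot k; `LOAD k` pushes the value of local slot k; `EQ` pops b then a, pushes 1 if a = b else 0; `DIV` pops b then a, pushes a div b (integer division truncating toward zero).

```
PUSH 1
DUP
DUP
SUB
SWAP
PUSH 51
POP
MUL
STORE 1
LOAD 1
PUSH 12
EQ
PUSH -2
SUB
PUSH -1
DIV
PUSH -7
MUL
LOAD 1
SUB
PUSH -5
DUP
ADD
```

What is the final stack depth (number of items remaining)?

PUSH 1  -> [1]
DUP     -> [1, 1]
DUP     -> [1, 1, 1]
SUB     -> [1, 0]
SWAP    -> [0, 1]
PUSH 51 -> [0, 1, 51]
POP     -> [0, 1]
MUL     -> [0]
STORE 1 -> []
LOAD 1  -> [0]
PUSH 12 -> [0, 12]
EQ      -> [0]
PUSH -2 -> [0, -2]
SUB     -> [2]
PUSH -1 -> [2, -1]
DIV     -> [-2]
PUSH -7 -> [-2, -7]
MUL     -> [14]
LOAD 1  -> [14, 0]
SUB     -> [14]
PUSH -5 -> [14, -5]
DUP     -> [14, -5, -5]
ADD     -> [14, -10]

2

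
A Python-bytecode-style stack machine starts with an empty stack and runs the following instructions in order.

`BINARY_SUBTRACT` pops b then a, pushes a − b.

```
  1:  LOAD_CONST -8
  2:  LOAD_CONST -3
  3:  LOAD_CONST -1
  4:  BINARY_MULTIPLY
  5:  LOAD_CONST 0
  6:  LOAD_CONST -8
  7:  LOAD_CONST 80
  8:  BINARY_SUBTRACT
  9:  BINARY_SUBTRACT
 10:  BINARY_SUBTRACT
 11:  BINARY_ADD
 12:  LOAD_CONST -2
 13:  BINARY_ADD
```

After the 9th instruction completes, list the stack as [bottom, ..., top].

LOAD_CONST -8   : [-8]
LOAD_CONST -3   : [-8, -3]
LOAD_CONST -1   : [-8, -3, -1]
BINARY_MULTIPLY : [-8, 3]
LOAD_CONST 0    : [-8, 3, 0]
LOAD_CONST -8   : [-8, 3, 0, -8]
LOAD_CONST 80   : [-8, 3, 0, -8, 80]
BINARY_SUBTRACT : [-8, 3, 0, -88]
BINARY_SUBTRACT : [-8, 3, 88]

[-8, 3, 88]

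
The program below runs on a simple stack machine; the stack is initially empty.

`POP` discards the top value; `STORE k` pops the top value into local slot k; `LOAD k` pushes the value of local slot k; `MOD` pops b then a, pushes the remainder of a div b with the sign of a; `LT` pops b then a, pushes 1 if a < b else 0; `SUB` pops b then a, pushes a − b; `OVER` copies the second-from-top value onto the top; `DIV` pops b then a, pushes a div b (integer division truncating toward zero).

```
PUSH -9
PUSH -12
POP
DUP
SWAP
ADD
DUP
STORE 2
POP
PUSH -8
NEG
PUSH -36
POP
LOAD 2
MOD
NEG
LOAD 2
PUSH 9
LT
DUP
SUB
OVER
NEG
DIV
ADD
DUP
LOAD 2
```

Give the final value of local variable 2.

PUSH -9  : -9
PUSH -12 : -9 -12
POP      : -9
DUP      : -9 -9
SWAP     : -9 -9
ADD      : -18
DUP      : -18 -18
STORE 2  : -18
POP      : (empty)
PUSH -8  : -8
NEG      : 8
PUSH -36 : 8 -36
POP      : 8
LOAD 2   : 8 -18
MOD      : 8
NEG      : -8
LOAD 2   : -8 -18
PUSH 9   : -8 -18 9
LT       : -8 1
DUP      : -8 1 1
SUB      : -8 0
OVER     : -8 0 -8
NEG      : -8 0 8
DIV      : -8 0
ADD      : -8
DUP      : -8 -8
LOAD 2   : -8 -8 -18

-18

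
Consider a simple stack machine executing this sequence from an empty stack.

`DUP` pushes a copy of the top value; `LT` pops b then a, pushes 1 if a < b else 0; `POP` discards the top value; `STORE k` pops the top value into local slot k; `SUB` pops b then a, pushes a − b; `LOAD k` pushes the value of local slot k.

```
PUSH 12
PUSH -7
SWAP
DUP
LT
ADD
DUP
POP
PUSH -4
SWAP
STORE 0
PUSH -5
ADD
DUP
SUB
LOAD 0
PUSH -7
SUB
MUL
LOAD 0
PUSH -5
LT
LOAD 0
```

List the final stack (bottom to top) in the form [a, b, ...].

PUSH 12 → 12
PUSH -7 → 12 -7
SWAP    → -7 12
DUP     → -7 12 12
LT      → -7 0
ADD     → -7
DUP     → -7 -7
POP     → -7
PUSH -4 → -7 -4
SWAP    → -4 -7
STORE 0 → -4
PUSH -5 → -4 -5
ADD     → -9
DUP     → -9 -9
SUB     → 0
LOAD 0  → 0 -7
PUSH -7 → 0 -7 -7
SUB     → 0 0
MUL     → 0
LOAD 0  → 0 -7
PUSH -5 → 0 -7 -5
LT      → 0 1
LOAD 0  → 0 1 -7

[0, 1, -7]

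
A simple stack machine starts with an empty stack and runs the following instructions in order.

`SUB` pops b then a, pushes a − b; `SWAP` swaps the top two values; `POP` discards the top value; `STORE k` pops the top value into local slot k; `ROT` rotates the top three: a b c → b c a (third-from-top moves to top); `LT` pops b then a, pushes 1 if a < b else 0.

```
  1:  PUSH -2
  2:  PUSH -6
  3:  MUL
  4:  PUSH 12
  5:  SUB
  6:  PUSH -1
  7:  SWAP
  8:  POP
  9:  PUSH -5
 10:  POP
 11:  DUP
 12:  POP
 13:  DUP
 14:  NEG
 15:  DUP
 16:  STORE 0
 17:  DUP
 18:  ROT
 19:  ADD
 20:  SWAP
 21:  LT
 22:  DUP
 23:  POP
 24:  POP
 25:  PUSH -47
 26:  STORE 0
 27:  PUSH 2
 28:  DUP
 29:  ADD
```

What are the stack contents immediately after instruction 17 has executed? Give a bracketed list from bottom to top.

PUSH -2 → -2
PUSH -6 → -2 -6
MUL     → 12
PUSH 12 → 12 12
SUB     → 0
PUSH -1 → 0 -1
SWAP    → -1 0
POP     → -1
PUSH -5 → -1 -5
POP     → -1
DUP     → -1 -1
POP     → -1
DUP     → -1 -1
NEG     → -1 1
DUP     → -1 1 1
STORE 0 → -1 1
DUP     → -1 1 1

[-1, 1, 1]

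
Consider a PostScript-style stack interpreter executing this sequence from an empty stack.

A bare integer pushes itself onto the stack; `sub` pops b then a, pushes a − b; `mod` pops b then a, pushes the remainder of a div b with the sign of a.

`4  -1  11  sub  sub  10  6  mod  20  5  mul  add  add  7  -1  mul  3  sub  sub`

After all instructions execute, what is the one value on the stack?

130

4   : 4
-1  : 4 -1
11  : 4 -1 11
sub : 4 -12
sub : 16
10  : 16 10
6   : 16 10 6
mod : 16 4
20  : 16 4 20
5   : 16 4 20 5
mul : 16 4 100
add : 16 104
add : 120
7   : 120 7
-1  : 120 7 -1
mul : 120 -7
3   : 120 -7 3
sub : 120 -10
sub : 130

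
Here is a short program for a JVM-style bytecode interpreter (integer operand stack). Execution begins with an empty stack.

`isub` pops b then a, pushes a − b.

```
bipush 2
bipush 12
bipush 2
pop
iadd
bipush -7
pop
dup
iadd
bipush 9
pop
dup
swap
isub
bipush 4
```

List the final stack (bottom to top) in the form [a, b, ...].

[0, 4]

bipush 2  : 2
bipush 12 : 2 12
bipush 2  : 2 12 2
pop       : 2 12
iadd      : 14
bipush -7 : 14 -7
pop       : 14
dup       : 14 14
iadd      : 28
bipush 9  : 28 9
pop       : 28
dup       : 28 28
swap      : 28 28
isub      : 0
bipush 4  : 0 4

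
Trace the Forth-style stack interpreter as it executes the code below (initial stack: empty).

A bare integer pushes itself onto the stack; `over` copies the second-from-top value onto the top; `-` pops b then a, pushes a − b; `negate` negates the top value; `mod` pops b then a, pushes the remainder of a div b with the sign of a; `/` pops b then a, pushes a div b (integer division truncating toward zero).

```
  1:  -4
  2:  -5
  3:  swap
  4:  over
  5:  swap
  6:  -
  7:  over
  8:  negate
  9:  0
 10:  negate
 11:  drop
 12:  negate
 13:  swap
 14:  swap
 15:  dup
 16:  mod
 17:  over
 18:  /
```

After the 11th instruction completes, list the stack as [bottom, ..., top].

[-5, -1, 5]

-4     → -4
-5     → -4 -5
swap   → -5 -4
over   → -5 -4 -5
swap   → -5 -5 -4
-      → -5 -1
over   → -5 -1 -5
negate → -5 -1 5
0      → -5 -1 5 0
negate → -5 -1 5 0
drop   → -5 -1 5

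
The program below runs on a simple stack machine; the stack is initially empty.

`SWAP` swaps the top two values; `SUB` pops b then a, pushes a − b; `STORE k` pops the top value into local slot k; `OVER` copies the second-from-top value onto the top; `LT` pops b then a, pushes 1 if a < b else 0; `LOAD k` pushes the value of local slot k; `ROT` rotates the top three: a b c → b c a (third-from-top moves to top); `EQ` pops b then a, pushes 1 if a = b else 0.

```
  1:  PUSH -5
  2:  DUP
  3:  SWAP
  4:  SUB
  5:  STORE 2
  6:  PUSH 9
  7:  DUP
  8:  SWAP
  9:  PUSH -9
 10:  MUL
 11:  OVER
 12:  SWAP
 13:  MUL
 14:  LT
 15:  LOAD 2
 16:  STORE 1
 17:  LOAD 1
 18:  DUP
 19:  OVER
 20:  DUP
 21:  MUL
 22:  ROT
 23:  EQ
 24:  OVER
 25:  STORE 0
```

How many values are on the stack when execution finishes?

3

PUSH -5 -> [-5]
DUP     -> [-5, -5]
SWAP    -> [-5, -5]
SUB     -> [0]
STORE 2 -> []
PUSH 9  -> [9]
DUP     -> [9, 9]
SWAP    -> [9, 9]
PUSH -9 -> [9, 9, -9]
MUL     -> [9, -81]
OVER    -> [9, -81, 9]
SWAP    -> [9, 9, -81]
MUL     -> [9, -729]
LT      -> [0]
LOAD 2  -> [0, 0]
STORE 1 -> [0]
LOAD 1  -> [0, 0]
DUP     -> [0, 0, 0]
OVER    -> [0, 0, 0, 0]
DUP     -> [0, 0, 0, 0, 0]
MUL     -> [0, 0, 0, 0]
ROT     -> [0, 0, 0, 0]
EQ      -> [0, 0, 1]
OVER    -> [0, 0, 1, 0]
STORE 0 -> [0, 0, 1]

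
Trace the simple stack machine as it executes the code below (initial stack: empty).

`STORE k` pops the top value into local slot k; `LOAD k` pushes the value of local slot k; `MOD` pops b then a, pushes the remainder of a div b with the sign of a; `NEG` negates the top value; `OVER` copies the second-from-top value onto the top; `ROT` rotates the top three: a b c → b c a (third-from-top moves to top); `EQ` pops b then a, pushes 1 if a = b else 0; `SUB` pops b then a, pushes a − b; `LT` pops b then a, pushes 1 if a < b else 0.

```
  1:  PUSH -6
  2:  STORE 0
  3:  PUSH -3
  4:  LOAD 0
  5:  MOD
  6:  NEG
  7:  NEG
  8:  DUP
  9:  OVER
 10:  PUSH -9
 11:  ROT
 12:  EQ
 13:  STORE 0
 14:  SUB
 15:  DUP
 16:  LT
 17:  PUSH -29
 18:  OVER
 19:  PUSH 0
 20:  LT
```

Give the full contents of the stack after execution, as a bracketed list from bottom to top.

[0, -29, 0]

PUSH -6   [-6]
STORE 0   []
PUSH -3   [-3]
LOAD 0    [-3, -6]
MOD       [-3]
NEG       [3]
NEG       [-3]
DUP       [-3, -3]
OVER      [-3, -3, -3]
PUSH -9   [-3, -3, -3, -9]
ROT       [-3, -3, -9, -3]
EQ        [-3, -3, 0]
STORE 0   [-3, -3]
SUB       [0]
DUP       [0, 0]
LT        [0]
PUSH -29  [0, -29]
OVER      [0, -29, 0]
PUSH 0    [0, -29, 0, 0]
LT        [0, -29, 0]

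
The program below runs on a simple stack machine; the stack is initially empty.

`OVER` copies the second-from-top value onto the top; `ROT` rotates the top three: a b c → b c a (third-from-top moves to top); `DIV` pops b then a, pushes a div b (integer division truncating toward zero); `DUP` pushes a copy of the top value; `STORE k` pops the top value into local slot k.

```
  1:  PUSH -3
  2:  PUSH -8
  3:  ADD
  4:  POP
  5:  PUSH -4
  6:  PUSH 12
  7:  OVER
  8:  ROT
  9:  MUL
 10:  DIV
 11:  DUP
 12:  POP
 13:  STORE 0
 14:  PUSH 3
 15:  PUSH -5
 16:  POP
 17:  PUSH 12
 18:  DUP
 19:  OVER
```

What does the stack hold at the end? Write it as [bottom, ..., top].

[3, 12, 12, 12]

PUSH -3 -> [-3]
PUSH -8 -> [-3, -8]
ADD     -> [-11]
POP     -> []
PUSH -4 -> [-4]
PUSH 12 -> [-4, 12]
OVER    -> [-4, 12, -4]
ROT     -> [12, -4, -4]
MUL     -> [12, 16]
DIV     -> [0]
DUP     -> [0, 0]
POP     -> [0]
STORE 0 -> []
PUSH 3  -> [3]
PUSH -5 -> [3, -5]
POP     -> [3]
PUSH 12 -> [3, 12]
DUP     -> [3, 12, 12]
OVER    -> [3, 12, 12, 12]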